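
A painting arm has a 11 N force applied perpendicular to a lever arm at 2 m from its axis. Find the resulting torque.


Given: F = 11 N, r = 2 m, angle = 90 deg (perpendicular)
Using tau = F * r * sin(90)
sin(90) = 1
tau = 11 * 2 * 1
tau = 22 Nm

22 Nm


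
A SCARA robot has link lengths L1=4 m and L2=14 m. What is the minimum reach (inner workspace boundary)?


Given: L1 = 4 m, L2 = 14 m
For a 2-link planar arm, min reach = |L1 - L2| (second link folded back)
Min reach = |4 - 14|
Min reach = 10 m

10 m


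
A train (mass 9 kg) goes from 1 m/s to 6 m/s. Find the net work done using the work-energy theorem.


Given: m = 9 kg, v0 = 1 m/s, v = 6 m/s
Using W = (1/2)*m*(v^2 - v0^2)
v^2 = 6^2 = 36
v0^2 = 1^2 = 1
v^2 - v0^2 = 36 - 1 = 35
W = (1/2)*9*35 = 315/2 J

315/2 J


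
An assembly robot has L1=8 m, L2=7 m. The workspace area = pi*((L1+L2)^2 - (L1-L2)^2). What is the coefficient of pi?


Given: L1 = 8, L2 = 7
(L1+L2)^2 = (15)^2 = 225
(L1-L2)^2 = (1)^2 = 1
Difference = 225 - 1 = 224
This equals 4*L1*L2 = 4*8*7 = 224
Workspace area = 224*pi

224


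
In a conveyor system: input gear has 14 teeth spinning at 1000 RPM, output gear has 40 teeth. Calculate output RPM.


Given: N1 = 14 teeth, w1 = 1000 RPM, N2 = 40 teeth
Using N1*w1 = N2*w2
w2 = N1*w1 / N2
w2 = 14*1000 / 40
w2 = 14000 / 40
w2 = 350 RPM

350 RPM


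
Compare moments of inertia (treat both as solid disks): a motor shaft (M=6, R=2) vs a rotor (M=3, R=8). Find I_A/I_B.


Given: M1=6 kg, R1=2 m, M2=3 kg, R2=8 m
For a disk: I = (1/2)*M*R^2, so I_A/I_B = (M1*R1^2)/(M2*R2^2)
M1*R1^2 = 6*4 = 24
M2*R2^2 = 3*64 = 192
I_A/I_B = 24/192 = 1/8

1/8


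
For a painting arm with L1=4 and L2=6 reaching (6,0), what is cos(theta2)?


Given: L1 = 4, L2 = 6, target (x, y) = (6, 0)
Using cos(theta2) = (x^2 + y^2 - L1^2 - L2^2) / (2*L1*L2)
x^2 + y^2 = 6^2 + 0 = 36
L1^2 + L2^2 = 16 + 36 = 52
Numerator = 36 - 52 = -16
Denominator = 2*4*6 = 48
cos(theta2) = -16/48 = -1/3

-1/3


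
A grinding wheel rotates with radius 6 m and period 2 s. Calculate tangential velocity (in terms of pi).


Given: radius r = 6 m, period T = 2 s
Using v = 2*pi*r / T
v = 2*pi*6 / 2
v = 12*pi / 2
v = 6*pi m/s

6*pi m/s


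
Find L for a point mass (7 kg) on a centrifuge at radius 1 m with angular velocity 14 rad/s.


Given: m = 7 kg, r = 1 m, omega = 14 rad/s
For a point mass: I = m*r^2
I = 7*1^2 = 7*1 = 7
L = I*omega = 7*14
L = 98 kg*m^2/s

98 kg*m^2/s


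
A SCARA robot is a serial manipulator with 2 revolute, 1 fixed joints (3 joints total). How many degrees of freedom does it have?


Given: serial robot with 2 revolute, 1 fixed joints
DOF contribution per joint type: revolute=1, prismatic=1, spherical=3, fixed=0
DOF = 2*1 + 1*0
DOF = 2

2


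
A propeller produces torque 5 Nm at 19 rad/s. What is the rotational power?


Given: tau = 5 Nm, omega = 19 rad/s
Using P = tau * omega
P = 5 * 19
P = 95 W

95 W


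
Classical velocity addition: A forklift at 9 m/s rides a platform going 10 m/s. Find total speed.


Given: object velocity = 9 m/s, platform velocity = 10 m/s (same direction)
Using classical velocity addition: v_total = v_object + v_platform
v_total = 9 + 10
v_total = 19 m/s

19 m/s


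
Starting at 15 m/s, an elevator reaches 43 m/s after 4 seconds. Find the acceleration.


Given: initial velocity v0 = 15 m/s, final velocity v = 43 m/s, time t = 4 s
Using a = (v - v0) / t
a = (43 - 15) / 4
a = 28 / 4
a = 7 m/s^2

7 m/s^2


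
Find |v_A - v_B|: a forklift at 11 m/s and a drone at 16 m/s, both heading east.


Given: v_A = 11 m/s east, v_B = 16 m/s east
Both move in the same direction; relative speed = |v_A - v_B|
|11 - 16| = |-5|
= 5 m/s

5 m/s


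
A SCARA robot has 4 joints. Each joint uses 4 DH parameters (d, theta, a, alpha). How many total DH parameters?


Given: 4 joints, 4 DH parameters per joint (d, theta, a, alpha)
Total DH parameters = number_of_joints * 4
Total = 4 * 4
Total = 16

16


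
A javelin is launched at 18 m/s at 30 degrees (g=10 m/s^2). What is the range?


Given: v0 = 18 m/s, theta = 30 deg, g = 10 m/s^2
sin(2*30) = sin(60) = sqrt(3)/2
Using R = v0^2 * sin(2*theta) / g
R = 18^2 * (sqrt(3)/2) / 10
R = 324 * sqrt(3) / 20
R = 81/5*sqrt(3) m

81/5*sqrt(3) m


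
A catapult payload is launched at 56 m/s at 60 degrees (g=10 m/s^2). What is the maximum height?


Given: v0 = 56 m/s, theta = 60 deg, g = 10 m/s^2
sin^2(60) = 3/4
Using H = v0^2 * sin^2(theta) / (2*g)
H = 56^2 * 3/4 / (2*10)
H = 3136 * 3/4 / 20
H = 2352 / 20
H = 588/5 m

588/5 m


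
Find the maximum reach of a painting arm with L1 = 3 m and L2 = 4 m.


Given: L1 = 3 m, L2 = 4 m
For a 2-link planar arm, max reach = L1 + L2 (fully extended)
Max reach = 3 + 4
Max reach = 7 m

7 m


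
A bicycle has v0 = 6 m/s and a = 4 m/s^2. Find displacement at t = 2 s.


Given: v0 = 6 m/s, a = 4 m/s^2, t = 2 s
Using s = v0*t + (1/2)*a*t^2
s = 6*2 + (1/2)*4*2^2
s = 12 + (1/2)*16
s = 12 + 8
s = 20

20 m


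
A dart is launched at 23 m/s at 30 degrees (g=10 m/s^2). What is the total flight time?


Given: v0 = 23 m/s, theta = 30 deg, g = 10 m/s^2
sin(30) = 1/2
Using T = 2*v0*sin(theta) / g
T = 2*23*1/2 / 10
T = 23 / 10
T = 23/10 s

23/10 s


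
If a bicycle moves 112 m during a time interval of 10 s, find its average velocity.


Given: distance d = 112 m, time t = 10 s
Using v = d / t
v = 112 / 10
v = 56/5 m/s

56/5 m/s


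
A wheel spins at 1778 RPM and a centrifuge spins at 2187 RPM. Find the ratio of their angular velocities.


Given: RPM_A = 1778, RPM_B = 2187
omega = 2*pi*RPM/60, so omega_A/omega_B = RPM_A / RPM_B
omega_A/omega_B = 1778 / 2187
omega_A/omega_B = 1778/2187

1778/2187


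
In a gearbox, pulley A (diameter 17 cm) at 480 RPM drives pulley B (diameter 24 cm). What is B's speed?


Given: D1 = 17 cm, w1 = 480 RPM, D2 = 24 cm
Using D1*w1 = D2*w2
w2 = D1*w1 / D2
w2 = 17*480 / 24
w2 = 8160 / 24
w2 = 340 RPM

340 RPM


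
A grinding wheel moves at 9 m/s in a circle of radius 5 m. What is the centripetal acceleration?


Given: v = 9 m/s, r = 5 m
Using a_c = v^2 / r
a_c = 9^2 / 5
a_c = 81 / 5
a_c = 81/5 m/s^2

81/5 m/s^2


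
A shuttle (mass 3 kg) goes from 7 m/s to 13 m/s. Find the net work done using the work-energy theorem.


Given: m = 3 kg, v0 = 7 m/s, v = 13 m/s
Using W = (1/2)*m*(v^2 - v0^2)
v^2 = 13^2 = 169
v0^2 = 7^2 = 49
v^2 - v0^2 = 169 - 49 = 120
W = (1/2)*3*120 = 180 J

180 J


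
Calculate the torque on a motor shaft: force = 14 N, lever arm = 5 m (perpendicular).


Given: F = 14 N, r = 5 m, angle = 90 deg (perpendicular)
Using tau = F * r * sin(90)
sin(90) = 1
tau = 14 * 5 * 1
tau = 70 Nm

70 Nm


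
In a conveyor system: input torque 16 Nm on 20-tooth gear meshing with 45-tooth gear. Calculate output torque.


Given: N1 = 20, N2 = 45, T1 = 16 Nm
Using T2/T1 = N2/N1
T2 = T1 * N2 / N1
T2 = 16 * 45 / 20
T2 = 720 / 20
T2 = 36 Nm

36 Nm


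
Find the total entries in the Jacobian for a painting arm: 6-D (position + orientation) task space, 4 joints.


Given: task space dimension = 6, joints = 4
Jacobian is a 6 x 4 matrix
Total entries = rows * columns
Total = 6 * 4
Total = 24

24


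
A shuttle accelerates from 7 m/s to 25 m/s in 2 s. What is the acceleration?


Given: initial velocity v0 = 7 m/s, final velocity v = 25 m/s, time t = 2 s
Using a = (v - v0) / t
a = (25 - 7) / 2
a = 18 / 2
a = 9 m/s^2

9 m/s^2


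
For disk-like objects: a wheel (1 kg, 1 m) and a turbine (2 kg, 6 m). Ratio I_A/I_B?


Given: M1=1 kg, R1=1 m, M2=2 kg, R2=6 m
For a disk: I = (1/2)*M*R^2, so I_A/I_B = (M1*R1^2)/(M2*R2^2)
M1*R1^2 = 1*1 = 1
M2*R2^2 = 2*36 = 72
I_A/I_B = 1/72 = 1/72

1/72


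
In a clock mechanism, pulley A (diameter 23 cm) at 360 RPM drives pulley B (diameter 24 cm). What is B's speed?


Given: D1 = 23 cm, w1 = 360 RPM, D2 = 24 cm
Using D1*w1 = D2*w2
w2 = D1*w1 / D2
w2 = 23*360 / 24
w2 = 8280 / 24
w2 = 345 RPM

345 RPM


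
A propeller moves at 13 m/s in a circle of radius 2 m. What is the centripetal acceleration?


Given: v = 13 m/s, r = 2 m
Using a_c = v^2 / r
a_c = 13^2 / 2
a_c = 169 / 2
a_c = 169/2 m/s^2

169/2 m/s^2


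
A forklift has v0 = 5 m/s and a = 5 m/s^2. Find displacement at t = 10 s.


Given: v0 = 5 m/s, a = 5 m/s^2, t = 10 s
Using s = v0*t + (1/2)*a*t^2
s = 5*10 + (1/2)*5*10^2
s = 50 + (1/2)*500
s = 50 + 250
s = 300

300 m


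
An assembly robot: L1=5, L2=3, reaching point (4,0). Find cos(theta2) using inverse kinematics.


Given: L1 = 5, L2 = 3, target (x, y) = (4, 0)
Using cos(theta2) = (x^2 + y^2 - L1^2 - L2^2) / (2*L1*L2)
x^2 + y^2 = 4^2 + 0 = 16
L1^2 + L2^2 = 25 + 9 = 34
Numerator = 16 - 34 = -18
Denominator = 2*5*3 = 30
cos(theta2) = -18/30 = -3/5

-3/5


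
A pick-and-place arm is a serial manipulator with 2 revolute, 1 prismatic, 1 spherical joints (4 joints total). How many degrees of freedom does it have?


Given: serial robot with 2 revolute, 1 prismatic, 1 spherical joints
DOF contribution per joint type: revolute=1, prismatic=1, spherical=3, fixed=0
DOF = 2*1 + 1*1 + 1*3
DOF = 6

6


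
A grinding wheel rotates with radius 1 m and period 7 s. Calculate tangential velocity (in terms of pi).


Given: radius r = 1 m, period T = 7 s
Using v = 2*pi*r / T
v = 2*pi*1 / 7
v = 2*pi / 7
v = 2/7*pi m/s

2/7*pi m/s


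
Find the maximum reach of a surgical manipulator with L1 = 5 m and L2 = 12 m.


Given: L1 = 5 m, L2 = 12 m
For a 2-link planar arm, max reach = L1 + L2 (fully extended)
Max reach = 5 + 12
Max reach = 17 m

17 m


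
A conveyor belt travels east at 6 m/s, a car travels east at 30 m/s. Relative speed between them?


Given: v_A = 6 m/s east, v_B = 30 m/s east
Both move in the same direction; relative speed = |v_A - v_B|
|6 - 30| = |-24|
= 24 m/s

24 m/s


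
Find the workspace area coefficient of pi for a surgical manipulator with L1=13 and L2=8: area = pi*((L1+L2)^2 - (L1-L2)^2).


Given: L1 = 13, L2 = 8
(L1+L2)^2 = (21)^2 = 441
(L1-L2)^2 = (5)^2 = 25
Difference = 441 - 25 = 416
This equals 4*L1*L2 = 4*13*8 = 416
Workspace area = 416*pi

416


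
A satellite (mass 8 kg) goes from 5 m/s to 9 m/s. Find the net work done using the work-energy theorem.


Given: m = 8 kg, v0 = 5 m/s, v = 9 m/s
Using W = (1/2)*m*(v^2 - v0^2)
v^2 = 9^2 = 81
v0^2 = 5^2 = 25
v^2 - v0^2 = 81 - 25 = 56
W = (1/2)*8*56 = 224 J

224 J


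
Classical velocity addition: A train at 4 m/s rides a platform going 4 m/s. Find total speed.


Given: object velocity = 4 m/s, platform velocity = 4 m/s (same direction)
Using classical velocity addition: v_total = v_object + v_platform
v_total = 4 + 4
v_total = 8 m/s

8 m/s


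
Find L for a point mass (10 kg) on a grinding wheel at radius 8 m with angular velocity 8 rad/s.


Given: m = 10 kg, r = 8 m, omega = 8 rad/s
For a point mass: I = m*r^2
I = 10*8^2 = 10*64 = 640
L = I*omega = 640*8
L = 5120 kg*m^2/s

5120 kg*m^2/s


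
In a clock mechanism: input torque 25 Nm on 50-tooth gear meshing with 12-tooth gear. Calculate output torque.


Given: N1 = 50, N2 = 12, T1 = 25 Nm
Using T2/T1 = N2/N1
T2 = T1 * N2 / N1
T2 = 25 * 12 / 50
T2 = 300 / 50
T2 = 6 Nm

6 Nm


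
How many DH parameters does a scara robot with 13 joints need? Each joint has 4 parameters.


Given: 13 joints, 4 DH parameters per joint (d, theta, a, alpha)
Total DH parameters = number_of_joints * 4
Total = 13 * 4
Total = 52

52


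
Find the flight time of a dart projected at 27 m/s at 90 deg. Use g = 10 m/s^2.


Given: v0 = 27 m/s, theta = 90 deg, g = 10 m/s^2
sin(90) = 1
Using T = 2*v0*sin(theta) / g
T = 2*27*1 / 10
T = 54 / 10
T = 27/5 s

27/5 s


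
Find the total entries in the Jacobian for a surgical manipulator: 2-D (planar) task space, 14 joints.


Given: task space dimension = 2, joints = 14
Jacobian is a 2 x 14 matrix
Total entries = rows * columns
Total = 2 * 14
Total = 28

28


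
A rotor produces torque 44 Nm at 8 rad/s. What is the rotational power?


Given: tau = 44 Nm, omega = 8 rad/s
Using P = tau * omega
P = 44 * 8
P = 352 W

352 W


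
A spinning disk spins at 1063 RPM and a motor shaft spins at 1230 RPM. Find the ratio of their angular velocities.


Given: RPM_A = 1063, RPM_B = 1230
omega = 2*pi*RPM/60, so omega_A/omega_B = RPM_A / RPM_B
omega_A/omega_B = 1063 / 1230
omega_A/omega_B = 1063/1230

1063/1230


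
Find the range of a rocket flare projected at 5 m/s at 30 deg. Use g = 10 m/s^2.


Given: v0 = 5 m/s, theta = 30 deg, g = 10 m/s^2
sin(2*30) = sin(60) = sqrt(3)/2
Using R = v0^2 * sin(2*theta) / g
R = 5^2 * (sqrt(3)/2) / 10
R = 25 * sqrt(3) / 20
R = 5/4*sqrt(3) m

5/4*sqrt(3) m


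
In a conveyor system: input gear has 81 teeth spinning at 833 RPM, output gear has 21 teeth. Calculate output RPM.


Given: N1 = 81 teeth, w1 = 833 RPM, N2 = 21 teeth
Using N1*w1 = N2*w2
w2 = N1*w1 / N2
w2 = 81*833 / 21
w2 = 67473 / 21
w2 = 3213 RPM

3213 RPM


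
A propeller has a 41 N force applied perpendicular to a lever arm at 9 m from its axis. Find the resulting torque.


Given: F = 41 N, r = 9 m, angle = 90 deg (perpendicular)
Using tau = F * r * sin(90)
sin(90) = 1
tau = 41 * 9 * 1
tau = 369 Nm

369 Nm


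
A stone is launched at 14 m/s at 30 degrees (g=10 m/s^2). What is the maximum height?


Given: v0 = 14 m/s, theta = 30 deg, g = 10 m/s^2
sin^2(30) = 1/4
Using H = v0^2 * sin^2(theta) / (2*g)
H = 14^2 * 1/4 / (2*10)
H = 196 * 1/4 / 20
H = 49 / 20
H = 49/20 m

49/20 m


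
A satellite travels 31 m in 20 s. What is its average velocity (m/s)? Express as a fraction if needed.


Given: distance d = 31 m, time t = 20 s
Using v = d / t
v = 31 / 20
v = 31/20 m/s

31/20 m/s


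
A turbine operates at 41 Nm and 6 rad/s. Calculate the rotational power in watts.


Given: tau = 41 Nm, omega = 6 rad/s
Using P = tau * omega
P = 41 * 6
P = 246 W

246 W


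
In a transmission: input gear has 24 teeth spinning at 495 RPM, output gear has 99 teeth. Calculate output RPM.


Given: N1 = 24 teeth, w1 = 495 RPM, N2 = 99 teeth
Using N1*w1 = N2*w2
w2 = N1*w1 / N2
w2 = 24*495 / 99
w2 = 11880 / 99
w2 = 120 RPM

120 RPM


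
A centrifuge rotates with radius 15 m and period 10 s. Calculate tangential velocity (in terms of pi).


Given: radius r = 15 m, period T = 10 s
Using v = 2*pi*r / T
v = 2*pi*15 / 10
v = 30*pi / 10
v = 3*pi m/s

3*pi m/s


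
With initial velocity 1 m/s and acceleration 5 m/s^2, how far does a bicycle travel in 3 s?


Given: v0 = 1 m/s, a = 5 m/s^2, t = 3 s
Using s = v0*t + (1/2)*a*t^2
s = 1*3 + (1/2)*5*3^2
s = 3 + (1/2)*45
s = 3 + 45/2
s = 51/2

51/2 m


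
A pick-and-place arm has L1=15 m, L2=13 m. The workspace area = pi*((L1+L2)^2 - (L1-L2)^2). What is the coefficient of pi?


Given: L1 = 15, L2 = 13
(L1+L2)^2 = (28)^2 = 784
(L1-L2)^2 = (2)^2 = 4
Difference = 784 - 4 = 780
This equals 4*L1*L2 = 4*15*13 = 780
Workspace area = 780*pi

780


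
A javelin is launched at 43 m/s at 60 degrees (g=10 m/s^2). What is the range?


Given: v0 = 43 m/s, theta = 60 deg, g = 10 m/s^2
sin(2*60) = sin(120) = sqrt(3)/2
Using R = v0^2 * sin(2*theta) / g
R = 43^2 * (sqrt(3)/2) / 10
R = 1849 * sqrt(3) / 20
R = 1849/20*sqrt(3) m

1849/20*sqrt(3) m


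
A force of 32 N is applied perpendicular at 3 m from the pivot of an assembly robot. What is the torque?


Given: F = 32 N, r = 3 m, angle = 90 deg (perpendicular)
Using tau = F * r * sin(90)
sin(90) = 1
tau = 32 * 3 * 1
tau = 96 Nm

96 Nm


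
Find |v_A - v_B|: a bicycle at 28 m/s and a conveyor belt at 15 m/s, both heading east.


Given: v_A = 28 m/s east, v_B = 15 m/s east
Both move in the same direction; relative speed = |v_A - v_B|
|28 - 15| = |13|
= 13 m/s

13 m/s


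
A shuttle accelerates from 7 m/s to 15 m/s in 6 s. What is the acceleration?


Given: initial velocity v0 = 7 m/s, final velocity v = 15 m/s, time t = 6 s
Using a = (v - v0) / t
a = (15 - 7) / 6
a = 8 / 6
a = 4/3 m/s^2

4/3 m/s^2


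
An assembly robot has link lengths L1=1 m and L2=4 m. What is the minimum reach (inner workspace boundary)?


Given: L1 = 1 m, L2 = 4 m
For a 2-link planar arm, min reach = |L1 - L2| (second link folded back)
Min reach = |1 - 4|
Min reach = 3 m

3 m


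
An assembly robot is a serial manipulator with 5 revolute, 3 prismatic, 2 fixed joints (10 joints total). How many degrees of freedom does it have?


Given: serial robot with 5 revolute, 3 prismatic, 2 fixed joints
DOF contribution per joint type: revolute=1, prismatic=1, spherical=3, fixed=0
DOF = 5*1 + 3*1 + 2*0
DOF = 8

8


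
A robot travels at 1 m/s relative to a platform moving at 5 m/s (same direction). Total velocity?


Given: object velocity = 1 m/s, platform velocity = 5 m/s (same direction)
Using classical velocity addition: v_total = v_object + v_platform
v_total = 1 + 5
v_total = 6 m/s

6 m/s


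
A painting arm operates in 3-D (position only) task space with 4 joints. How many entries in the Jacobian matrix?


Given: task space dimension = 3, joints = 4
Jacobian is a 3 x 4 matrix
Total entries = rows * columns
Total = 3 * 4
Total = 12

12


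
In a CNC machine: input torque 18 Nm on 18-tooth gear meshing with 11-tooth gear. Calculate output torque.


Given: N1 = 18, N2 = 11, T1 = 18 Nm
Using T2/T1 = N2/N1
T2 = T1 * N2 / N1
T2 = 18 * 11 / 18
T2 = 198 / 18
T2 = 11 Nm

11 Nm


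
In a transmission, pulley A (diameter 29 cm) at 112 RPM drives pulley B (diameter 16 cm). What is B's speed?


Given: D1 = 29 cm, w1 = 112 RPM, D2 = 16 cm
Using D1*w1 = D2*w2
w2 = D1*w1 / D2
w2 = 29*112 / 16
w2 = 3248 / 16
w2 = 203 RPM

203 RPM


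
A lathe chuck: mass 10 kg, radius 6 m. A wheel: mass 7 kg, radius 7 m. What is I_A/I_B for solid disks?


Given: M1=10 kg, R1=6 m, M2=7 kg, R2=7 m
For a disk: I = (1/2)*M*R^2, so I_A/I_B = (M1*R1^2)/(M2*R2^2)
M1*R1^2 = 10*36 = 360
M2*R2^2 = 7*49 = 343
I_A/I_B = 360/343 = 360/343

360/343


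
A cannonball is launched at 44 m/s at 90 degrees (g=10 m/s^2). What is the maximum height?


Given: v0 = 44 m/s, theta = 90 deg, g = 10 m/s^2
sin^2(90) = 1
Using H = v0^2 * sin^2(theta) / (2*g)
H = 44^2 * 1 / (2*10)
H = 1936 * 1 / 20
H = 1936 / 20
H = 484/5 m

484/5 m


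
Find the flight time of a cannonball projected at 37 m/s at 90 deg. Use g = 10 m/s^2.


Given: v0 = 37 m/s, theta = 90 deg, g = 10 m/s^2
sin(90) = 1
Using T = 2*v0*sin(theta) / g
T = 2*37*1 / 10
T = 74 / 10
T = 37/5 s

37/5 s


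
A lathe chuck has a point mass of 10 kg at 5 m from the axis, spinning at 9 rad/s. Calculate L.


Given: m = 10 kg, r = 5 m, omega = 9 rad/s
For a point mass: I = m*r^2
I = 10*5^2 = 10*25 = 250
L = I*omega = 250*9
L = 2250 kg*m^2/s

2250 kg*m^2/s


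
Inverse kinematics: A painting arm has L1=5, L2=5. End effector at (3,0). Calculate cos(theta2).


Given: L1 = 5, L2 = 5, target (x, y) = (3, 0)
Using cos(theta2) = (x^2 + y^2 - L1^2 - L2^2) / (2*L1*L2)
x^2 + y^2 = 3^2 + 0 = 9
L1^2 + L2^2 = 25 + 25 = 50
Numerator = 9 - 50 = -41
Denominator = 2*5*5 = 50
cos(theta2) = -41/50 = -41/50

-41/50


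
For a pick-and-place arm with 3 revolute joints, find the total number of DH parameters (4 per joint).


Given: 3 joints, 4 DH parameters per joint (d, theta, a, alpha)
Total DH parameters = number_of_joints * 4
Total = 3 * 4
Total = 12

12


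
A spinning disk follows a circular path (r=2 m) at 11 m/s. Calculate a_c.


Given: v = 11 m/s, r = 2 m
Using a_c = v^2 / r
a_c = 11^2 / 2
a_c = 121 / 2
a_c = 121/2 m/s^2

121/2 m/s^2


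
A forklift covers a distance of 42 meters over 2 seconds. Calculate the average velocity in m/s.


Given: distance d = 42 m, time t = 2 s
Using v = d / t
v = 42 / 2
v = 21 m/s

21 m/s


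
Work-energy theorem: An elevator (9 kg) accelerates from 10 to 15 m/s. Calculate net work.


Given: m = 9 kg, v0 = 10 m/s, v = 15 m/s
Using W = (1/2)*m*(v^2 - v0^2)
v^2 = 15^2 = 225
v0^2 = 10^2 = 100
v^2 - v0^2 = 225 - 100 = 125
W = (1/2)*9*125 = 1125/2 J

1125/2 J


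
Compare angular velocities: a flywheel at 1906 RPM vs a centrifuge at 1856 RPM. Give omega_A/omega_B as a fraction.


Given: RPM_A = 1906, RPM_B = 1856
omega = 2*pi*RPM/60, so omega_A/omega_B = RPM_A / RPM_B
omega_A/omega_B = 1906 / 1856
omega_A/omega_B = 953/928

953/928


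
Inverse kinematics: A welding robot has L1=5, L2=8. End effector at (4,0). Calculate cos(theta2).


Given: L1 = 5, L2 = 8, target (x, y) = (4, 0)
Using cos(theta2) = (x^2 + y^2 - L1^2 - L2^2) / (2*L1*L2)
x^2 + y^2 = 4^2 + 0 = 16
L1^2 + L2^2 = 25 + 64 = 89
Numerator = 16 - 89 = -73
Denominator = 2*5*8 = 80
cos(theta2) = -73/80 = -73/80

-73/80


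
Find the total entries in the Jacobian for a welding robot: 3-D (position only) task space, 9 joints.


Given: task space dimension = 3, joints = 9
Jacobian is a 3 x 9 matrix
Total entries = rows * columns
Total = 3 * 9
Total = 27

27


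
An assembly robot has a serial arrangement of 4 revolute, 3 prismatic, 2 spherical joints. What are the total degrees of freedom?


Given: serial robot with 4 revolute, 3 prismatic, 2 spherical joints
DOF contribution per joint type: revolute=1, prismatic=1, spherical=3, fixed=0
DOF = 4*1 + 3*1 + 2*3
DOF = 13

13


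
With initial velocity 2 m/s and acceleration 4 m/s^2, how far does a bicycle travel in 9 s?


Given: v0 = 2 m/s, a = 4 m/s^2, t = 9 s
Using s = v0*t + (1/2)*a*t^2
s = 2*9 + (1/2)*4*9^2
s = 18 + (1/2)*324
s = 18 + 162
s = 180

180 m


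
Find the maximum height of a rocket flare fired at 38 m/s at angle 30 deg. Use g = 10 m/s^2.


Given: v0 = 38 m/s, theta = 30 deg, g = 10 m/s^2
sin^2(30) = 1/4
Using H = v0^2 * sin^2(theta) / (2*g)
H = 38^2 * 1/4 / (2*10)
H = 1444 * 1/4 / 20
H = 361 / 20
H = 361/20 m

361/20 m


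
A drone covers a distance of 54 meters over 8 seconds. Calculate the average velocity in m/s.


Given: distance d = 54 m, time t = 8 s
Using v = d / t
v = 54 / 8
v = 27/4 m/s

27/4 m/s


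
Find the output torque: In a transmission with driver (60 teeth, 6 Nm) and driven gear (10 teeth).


Given: N1 = 60, N2 = 10, T1 = 6 Nm
Using T2/T1 = N2/N1
T2 = T1 * N2 / N1
T2 = 6 * 10 / 60
T2 = 60 / 60
T2 = 1 Nm

1 Nm


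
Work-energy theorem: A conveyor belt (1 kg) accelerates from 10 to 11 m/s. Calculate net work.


Given: m = 1 kg, v0 = 10 m/s, v = 11 m/s
Using W = (1/2)*m*(v^2 - v0^2)
v^2 = 11^2 = 121
v0^2 = 10^2 = 100
v^2 - v0^2 = 121 - 100 = 21
W = (1/2)*1*21 = 21/2 J

21/2 J


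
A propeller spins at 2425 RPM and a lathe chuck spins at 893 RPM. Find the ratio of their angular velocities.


Given: RPM_A = 2425, RPM_B = 893
omega = 2*pi*RPM/60, so omega_A/omega_B = RPM_A / RPM_B
omega_A/omega_B = 2425 / 893
omega_A/omega_B = 2425/893

2425/893


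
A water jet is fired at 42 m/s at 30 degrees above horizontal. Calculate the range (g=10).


Given: v0 = 42 m/s, theta = 30 deg, g = 10 m/s^2
sin(2*30) = sin(60) = sqrt(3)/2
Using R = v0^2 * sin(2*theta) / g
R = 42^2 * (sqrt(3)/2) / 10
R = 1764 * sqrt(3) / 20
R = 441/5*sqrt(3) m

441/5*sqrt(3) m


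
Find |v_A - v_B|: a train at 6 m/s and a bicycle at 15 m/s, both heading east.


Given: v_A = 6 m/s east, v_B = 15 m/s east
Both move in the same direction; relative speed = |v_A - v_B|
|6 - 15| = |-9|
= 9 m/s

9 m/s


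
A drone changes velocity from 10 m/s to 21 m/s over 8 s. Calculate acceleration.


Given: initial velocity v0 = 10 m/s, final velocity v = 21 m/s, time t = 8 s
Using a = (v - v0) / t
a = (21 - 10) / 8
a = 11 / 8
a = 11/8 m/s^2

11/8 m/s^2


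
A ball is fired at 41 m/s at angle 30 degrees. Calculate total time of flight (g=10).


Given: v0 = 41 m/s, theta = 30 deg, g = 10 m/s^2
sin(30) = 1/2
Using T = 2*v0*sin(theta) / g
T = 2*41*1/2 / 10
T = 41 / 10
T = 41/10 s

41/10 s


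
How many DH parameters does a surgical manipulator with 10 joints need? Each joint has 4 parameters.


Given: 10 joints, 4 DH parameters per joint (d, theta, a, alpha)
Total DH parameters = number_of_joints * 4
Total = 10 * 4
Total = 40

40


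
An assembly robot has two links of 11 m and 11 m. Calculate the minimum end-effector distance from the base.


Given: L1 = 11 m, L2 = 11 m
For a 2-link planar arm, min reach = |L1 - L2| (second link folded back)
Min reach = |11 - 11|
Min reach = 0 m

0 m


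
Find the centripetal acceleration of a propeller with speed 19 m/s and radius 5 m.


Given: v = 19 m/s, r = 5 m
Using a_c = v^2 / r
a_c = 19^2 / 5
a_c = 361 / 5
a_c = 361/5 m/s^2

361/5 m/s^2


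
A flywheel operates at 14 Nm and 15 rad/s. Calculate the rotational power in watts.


Given: tau = 14 Nm, omega = 15 rad/s
Using P = tau * omega
P = 14 * 15
P = 210 W

210 W


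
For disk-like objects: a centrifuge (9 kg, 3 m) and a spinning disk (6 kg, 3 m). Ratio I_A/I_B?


Given: M1=9 kg, R1=3 m, M2=6 kg, R2=3 m
For a disk: I = (1/2)*M*R^2, so I_A/I_B = (M1*R1^2)/(M2*R2^2)
M1*R1^2 = 9*9 = 81
M2*R2^2 = 6*9 = 54
I_A/I_B = 81/54 = 3/2

3/2


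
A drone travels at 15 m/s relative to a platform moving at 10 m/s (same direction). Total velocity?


Given: object velocity = 15 m/s, platform velocity = 10 m/s (same direction)
Using classical velocity addition: v_total = v_object + v_platform
v_total = 15 + 10
v_total = 25 m/s

25 m/s


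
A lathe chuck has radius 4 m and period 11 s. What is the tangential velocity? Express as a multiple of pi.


Given: radius r = 4 m, period T = 11 s
Using v = 2*pi*r / T
v = 2*pi*4 / 11
v = 8*pi / 11
v = 8/11*pi m/s

8/11*pi m/s


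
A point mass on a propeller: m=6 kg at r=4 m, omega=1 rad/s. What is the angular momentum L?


Given: m = 6 kg, r = 4 m, omega = 1 rad/s
For a point mass: I = m*r^2
I = 6*4^2 = 6*16 = 96
L = I*omega = 96*1
L = 96 kg*m^2/s

96 kg*m^2/s


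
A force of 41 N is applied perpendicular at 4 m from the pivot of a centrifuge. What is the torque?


Given: F = 41 N, r = 4 m, angle = 90 deg (perpendicular)
Using tau = F * r * sin(90)
sin(90) = 1
tau = 41 * 4 * 1
tau = 164 Nm

164 Nm


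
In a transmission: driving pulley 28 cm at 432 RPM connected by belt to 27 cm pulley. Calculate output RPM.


Given: D1 = 28 cm, w1 = 432 RPM, D2 = 27 cm
Using D1*w1 = D2*w2
w2 = D1*w1 / D2
w2 = 28*432 / 27
w2 = 12096 / 27
w2 = 448 RPM

448 RPM


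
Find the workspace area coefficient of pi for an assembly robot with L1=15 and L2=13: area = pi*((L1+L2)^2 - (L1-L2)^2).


Given: L1 = 15, L2 = 13
(L1+L2)^2 = (28)^2 = 784
(L1-L2)^2 = (2)^2 = 4
Difference = 784 - 4 = 780
This equals 4*L1*L2 = 4*15*13 = 780
Workspace area = 780*pi

780


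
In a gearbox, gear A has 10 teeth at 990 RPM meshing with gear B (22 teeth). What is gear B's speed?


Given: N1 = 10 teeth, w1 = 990 RPM, N2 = 22 teeth
Using N1*w1 = N2*w2
w2 = N1*w1 / N2
w2 = 10*990 / 22
w2 = 9900 / 22
w2 = 450 RPM

450 RPM


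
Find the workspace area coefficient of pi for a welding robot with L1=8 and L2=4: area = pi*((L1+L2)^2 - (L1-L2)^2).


Given: L1 = 8, L2 = 4
(L1+L2)^2 = (12)^2 = 144
(L1-L2)^2 = (4)^2 = 16
Difference = 144 - 16 = 128
This equals 4*L1*L2 = 4*8*4 = 128
Workspace area = 128*pi

128


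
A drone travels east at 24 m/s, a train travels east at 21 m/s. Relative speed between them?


Given: v_A = 24 m/s east, v_B = 21 m/s east
Both move in the same direction; relative speed = |v_A - v_B|
|24 - 21| = |3|
= 3 m/s

3 m/s


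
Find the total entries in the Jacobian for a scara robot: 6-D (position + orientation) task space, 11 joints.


Given: task space dimension = 6, joints = 11
Jacobian is a 6 x 11 matrix
Total entries = rows * columns
Total = 6 * 11
Total = 66

66


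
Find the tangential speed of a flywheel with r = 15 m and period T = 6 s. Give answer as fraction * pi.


Given: radius r = 15 m, period T = 6 s
Using v = 2*pi*r / T
v = 2*pi*15 / 6
v = 30*pi / 6
v = 5*pi m/s

5*pi m/s


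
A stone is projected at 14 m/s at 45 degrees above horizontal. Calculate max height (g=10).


Given: v0 = 14 m/s, theta = 45 deg, g = 10 m/s^2
sin^2(45) = 1/2
Using H = v0^2 * sin^2(theta) / (2*g)
H = 14^2 * 1/2 / (2*10)
H = 196 * 1/2 / 20
H = 98 / 20
H = 49/10 m

49/10 m


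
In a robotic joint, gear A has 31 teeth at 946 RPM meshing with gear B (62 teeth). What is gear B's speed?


Given: N1 = 31 teeth, w1 = 946 RPM, N2 = 62 teeth
Using N1*w1 = N2*w2
w2 = N1*w1 / N2
w2 = 31*946 / 62
w2 = 29326 / 62
w2 = 473 RPM

473 RPM


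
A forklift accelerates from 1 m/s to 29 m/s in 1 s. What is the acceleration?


Given: initial velocity v0 = 1 m/s, final velocity v = 29 m/s, time t = 1 s
Using a = (v - v0) / t
a = (29 - 1) / 1
a = 28 / 1
a = 28 m/s^2

28 m/s^2


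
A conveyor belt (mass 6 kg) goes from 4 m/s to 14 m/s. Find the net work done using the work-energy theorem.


Given: m = 6 kg, v0 = 4 m/s, v = 14 m/s
Using W = (1/2)*m*(v^2 - v0^2)
v^2 = 14^2 = 196
v0^2 = 4^2 = 16
v^2 - v0^2 = 196 - 16 = 180
W = (1/2)*6*180 = 540 J

540 J


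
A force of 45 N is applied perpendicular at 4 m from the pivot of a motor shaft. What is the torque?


Given: F = 45 N, r = 4 m, angle = 90 deg (perpendicular)
Using tau = F * r * sin(90)
sin(90) = 1
tau = 45 * 4 * 1
tau = 180 Nm

180 Nm


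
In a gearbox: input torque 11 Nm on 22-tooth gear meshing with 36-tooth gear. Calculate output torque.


Given: N1 = 22, N2 = 36, T1 = 11 Nm
Using T2/T1 = N2/N1
T2 = T1 * N2 / N1
T2 = 11 * 36 / 22
T2 = 396 / 22
T2 = 18 Nm

18 Nm


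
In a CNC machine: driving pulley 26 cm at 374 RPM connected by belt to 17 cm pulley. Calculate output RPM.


Given: D1 = 26 cm, w1 = 374 RPM, D2 = 17 cm
Using D1*w1 = D2*w2
w2 = D1*w1 / D2
w2 = 26*374 / 17
w2 = 9724 / 17
w2 = 572 RPM

572 RPM


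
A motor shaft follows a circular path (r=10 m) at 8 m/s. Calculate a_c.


Given: v = 8 m/s, r = 10 m
Using a_c = v^2 / r
a_c = 8^2 / 10
a_c = 64 / 10
a_c = 32/5 m/s^2

32/5 m/s^2


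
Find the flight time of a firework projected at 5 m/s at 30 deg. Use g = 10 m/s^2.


Given: v0 = 5 m/s, theta = 30 deg, g = 10 m/s^2
sin(30) = 1/2
Using T = 2*v0*sin(theta) / g
T = 2*5*1/2 / 10
T = 5 / 10
T = 1/2 s

1/2 s


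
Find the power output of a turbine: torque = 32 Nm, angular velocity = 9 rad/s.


Given: tau = 32 Nm, omega = 9 rad/s
Using P = tau * omega
P = 32 * 9
P = 288 W

288 W


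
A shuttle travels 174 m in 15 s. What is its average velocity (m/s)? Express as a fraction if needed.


Given: distance d = 174 m, time t = 15 s
Using v = d / t
v = 174 / 15
v = 58/5 m/s

58/5 m/s


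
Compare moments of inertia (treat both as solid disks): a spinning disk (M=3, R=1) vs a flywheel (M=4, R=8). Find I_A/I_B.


Given: M1=3 kg, R1=1 m, M2=4 kg, R2=8 m
For a disk: I = (1/2)*M*R^2, so I_A/I_B = (M1*R1^2)/(M2*R2^2)
M1*R1^2 = 3*1 = 3
M2*R2^2 = 4*64 = 256
I_A/I_B = 3/256 = 3/256

3/256


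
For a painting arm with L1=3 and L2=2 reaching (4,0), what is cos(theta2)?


Given: L1 = 3, L2 = 2, target (x, y) = (4, 0)
Using cos(theta2) = (x^2 + y^2 - L1^2 - L2^2) / (2*L1*L2)
x^2 + y^2 = 4^2 + 0 = 16
L1^2 + L2^2 = 9 + 4 = 13
Numerator = 16 - 13 = 3
Denominator = 2*3*2 = 12
cos(theta2) = 3/12 = 1/4

1/4


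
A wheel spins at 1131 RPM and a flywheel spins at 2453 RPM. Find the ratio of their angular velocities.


Given: RPM_A = 1131, RPM_B = 2453
omega = 2*pi*RPM/60, so omega_A/omega_B = RPM_A / RPM_B
omega_A/omega_B = 1131 / 2453
omega_A/omega_B = 1131/2453

1131/2453


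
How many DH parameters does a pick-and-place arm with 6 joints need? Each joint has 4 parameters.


Given: 6 joints, 4 DH parameters per joint (d, theta, a, alpha)
Total DH parameters = number_of_joints * 4
Total = 6 * 4
Total = 24

24


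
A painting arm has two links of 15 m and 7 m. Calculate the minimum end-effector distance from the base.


Given: L1 = 15 m, L2 = 7 m
For a 2-link planar arm, min reach = |L1 - L2| (second link folded back)
Min reach = |15 - 7|
Min reach = 8 m

8 m


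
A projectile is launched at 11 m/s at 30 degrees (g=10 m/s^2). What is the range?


Given: v0 = 11 m/s, theta = 30 deg, g = 10 m/s^2
sin(2*30) = sin(60) = sqrt(3)/2
Using R = v0^2 * sin(2*theta) / g
R = 11^2 * (sqrt(3)/2) / 10
R = 121 * sqrt(3) / 20
R = 121/20*sqrt(3) m

121/20*sqrt(3) m


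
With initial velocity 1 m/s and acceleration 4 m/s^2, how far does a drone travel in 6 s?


Given: v0 = 1 m/s, a = 4 m/s^2, t = 6 s
Using s = v0*t + (1/2)*a*t^2
s = 1*6 + (1/2)*4*6^2
s = 6 + (1/2)*144
s = 6 + 72
s = 78

78 m


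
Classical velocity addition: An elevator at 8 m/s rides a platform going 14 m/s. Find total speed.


Given: object velocity = 8 m/s, platform velocity = 14 m/s (same direction)
Using classical velocity addition: v_total = v_object + v_platform
v_total = 8 + 14
v_total = 22 m/s

22 m/s


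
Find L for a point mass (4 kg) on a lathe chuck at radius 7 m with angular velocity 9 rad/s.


Given: m = 4 kg, r = 7 m, omega = 9 rad/s
For a point mass: I = m*r^2
I = 4*7^2 = 4*49 = 196
L = I*omega = 196*9
L = 1764 kg*m^2/s

1764 kg*m^2/s


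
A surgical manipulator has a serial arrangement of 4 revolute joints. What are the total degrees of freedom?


Given: serial robot with 4 revolute joints
DOF contribution per joint type: revolute=1, prismatic=1, spherical=3, fixed=0
DOF = 4*1
DOF = 4

4


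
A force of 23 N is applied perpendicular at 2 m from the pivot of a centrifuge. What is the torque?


Given: F = 23 N, r = 2 m, angle = 90 deg (perpendicular)
Using tau = F * r * sin(90)
sin(90) = 1
tau = 23 * 2 * 1
tau = 46 Nm

46 Nm


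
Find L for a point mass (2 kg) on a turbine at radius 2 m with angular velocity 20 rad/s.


Given: m = 2 kg, r = 2 m, omega = 20 rad/s
For a point mass: I = m*r^2
I = 2*2^2 = 2*4 = 8
L = I*omega = 8*20
L = 160 kg*m^2/s

160 kg*m^2/s


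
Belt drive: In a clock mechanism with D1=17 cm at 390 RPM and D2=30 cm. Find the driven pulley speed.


Given: D1 = 17 cm, w1 = 390 RPM, D2 = 30 cm
Using D1*w1 = D2*w2
w2 = D1*w1 / D2
w2 = 17*390 / 30
w2 = 6630 / 30
w2 = 221 RPM

221 RPM


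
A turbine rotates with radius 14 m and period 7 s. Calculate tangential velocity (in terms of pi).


Given: radius r = 14 m, period T = 7 s
Using v = 2*pi*r / T
v = 2*pi*14 / 7
v = 28*pi / 7
v = 4*pi m/s

4*pi m/s


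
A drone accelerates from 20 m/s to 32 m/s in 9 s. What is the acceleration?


Given: initial velocity v0 = 20 m/s, final velocity v = 32 m/s, time t = 9 s
Using a = (v - v0) / t
a = (32 - 20) / 9
a = 12 / 9
a = 4/3 m/s^2

4/3 m/s^2


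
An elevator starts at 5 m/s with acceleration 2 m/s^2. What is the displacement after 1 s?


Given: v0 = 5 m/s, a = 2 m/s^2, t = 1 s
Using s = v0*t + (1/2)*a*t^2
s = 5*1 + (1/2)*2*1^2
s = 5 + (1/2)*2
s = 5 + 1
s = 6

6 m


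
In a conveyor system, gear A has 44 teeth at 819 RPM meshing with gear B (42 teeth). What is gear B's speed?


Given: N1 = 44 teeth, w1 = 819 RPM, N2 = 42 teeth
Using N1*w1 = N2*w2
w2 = N1*w1 / N2
w2 = 44*819 / 42
w2 = 36036 / 42
w2 = 858 RPM

858 RPM


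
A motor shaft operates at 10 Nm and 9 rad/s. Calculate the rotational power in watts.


Given: tau = 10 Nm, omega = 9 rad/s
Using P = tau * omega
P = 10 * 9
P = 90 W

90 W


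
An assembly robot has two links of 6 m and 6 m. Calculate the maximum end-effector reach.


Given: L1 = 6 m, L2 = 6 m
For a 2-link planar arm, max reach = L1 + L2 (fully extended)
Max reach = 6 + 6
Max reach = 12 m

12 m


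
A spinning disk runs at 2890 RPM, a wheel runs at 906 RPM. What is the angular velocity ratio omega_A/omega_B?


Given: RPM_A = 2890, RPM_B = 906
omega = 2*pi*RPM/60, so omega_A/omega_B = RPM_A / RPM_B
omega_A/omega_B = 2890 / 906
omega_A/omega_B = 1445/453

1445/453


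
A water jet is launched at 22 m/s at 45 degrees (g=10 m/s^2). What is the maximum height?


Given: v0 = 22 m/s, theta = 45 deg, g = 10 m/s^2
sin^2(45) = 1/2
Using H = v0^2 * sin^2(theta) / (2*g)
H = 22^2 * 1/2 / (2*10)
H = 484 * 1/2 / 20
H = 242 / 20
H = 121/10 m

121/10 m


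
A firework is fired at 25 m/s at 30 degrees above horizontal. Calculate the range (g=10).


Given: v0 = 25 m/s, theta = 30 deg, g = 10 m/s^2
sin(2*30) = sin(60) = sqrt(3)/2
Using R = v0^2 * sin(2*theta) / g
R = 25^2 * (sqrt(3)/2) / 10
R = 625 * sqrt(3) / 20
R = 125/4*sqrt(3) m

125/4*sqrt(3) m


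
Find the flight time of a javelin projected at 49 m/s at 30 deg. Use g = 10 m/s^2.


Given: v0 = 49 m/s, theta = 30 deg, g = 10 m/s^2
sin(30) = 1/2
Using T = 2*v0*sin(theta) / g
T = 2*49*1/2 / 10
T = 49 / 10
T = 49/10 s

49/10 s


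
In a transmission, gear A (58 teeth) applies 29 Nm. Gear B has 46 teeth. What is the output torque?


Given: N1 = 58, N2 = 46, T1 = 29 Nm
Using T2/T1 = N2/N1
T2 = T1 * N2 / N1
T2 = 29 * 46 / 58
T2 = 1334 / 58
T2 = 23 Nm

23 Nm


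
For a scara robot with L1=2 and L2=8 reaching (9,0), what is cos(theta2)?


Given: L1 = 2, L2 = 8, target (x, y) = (9, 0)
Using cos(theta2) = (x^2 + y^2 - L1^2 - L2^2) / (2*L1*L2)
x^2 + y^2 = 9^2 + 0 = 81
L1^2 + L2^2 = 4 + 64 = 68
Numerator = 81 - 68 = 13
Denominator = 2*2*8 = 32
cos(theta2) = 13/32 = 13/32

13/32


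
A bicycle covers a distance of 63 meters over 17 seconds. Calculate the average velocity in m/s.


Given: distance d = 63 m, time t = 17 s
Using v = d / t
v = 63 / 17
v = 63/17 m/s

63/17 m/s


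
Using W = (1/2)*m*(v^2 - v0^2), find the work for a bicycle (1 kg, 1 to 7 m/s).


Given: m = 1 kg, v0 = 1 m/s, v = 7 m/s
Using W = (1/2)*m*(v^2 - v0^2)
v^2 = 7^2 = 49
v0^2 = 1^2 = 1
v^2 - v0^2 = 49 - 1 = 48
W = (1/2)*1*48 = 24 J

24 J


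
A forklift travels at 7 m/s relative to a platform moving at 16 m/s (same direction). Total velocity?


Given: object velocity = 7 m/s, platform velocity = 16 m/s (same direction)
Using classical velocity addition: v_total = v_object + v_platform
v_total = 7 + 16
v_total = 23 m/s

23 m/s


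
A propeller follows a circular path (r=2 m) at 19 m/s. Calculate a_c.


Given: v = 19 m/s, r = 2 m
Using a_c = v^2 / r
a_c = 19^2 / 2
a_c = 361 / 2
a_c = 361/2 m/s^2

361/2 m/s^2


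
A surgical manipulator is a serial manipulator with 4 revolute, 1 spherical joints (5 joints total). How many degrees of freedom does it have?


Given: serial robot with 4 revolute, 1 spherical joints
DOF contribution per joint type: revolute=1, prismatic=1, spherical=3, fixed=0
DOF = 4*1 + 1*3
DOF = 7

7


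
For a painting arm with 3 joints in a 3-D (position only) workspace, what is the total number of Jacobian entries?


Given: task space dimension = 3, joints = 3
Jacobian is a 3 x 3 matrix
Total entries = rows * columns
Total = 3 * 3
Total = 9

9


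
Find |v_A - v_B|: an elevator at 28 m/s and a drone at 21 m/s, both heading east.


Given: v_A = 28 m/s east, v_B = 21 m/s east
Both move in the same direction; relative speed = |v_A - v_B|
|28 - 21| = |7|
= 7 m/s

7 m/s


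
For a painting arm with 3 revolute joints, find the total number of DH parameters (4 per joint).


Given: 3 joints, 4 DH parameters per joint (d, theta, a, alpha)
Total DH parameters = number_of_joints * 4
Total = 3 * 4
Total = 12

12


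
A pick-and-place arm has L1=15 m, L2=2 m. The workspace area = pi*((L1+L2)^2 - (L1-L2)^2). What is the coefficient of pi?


Given: L1 = 15, L2 = 2
(L1+L2)^2 = (17)^2 = 289
(L1-L2)^2 = (13)^2 = 169
Difference = 289 - 169 = 120
This equals 4*L1*L2 = 4*15*2 = 120
Workspace area = 120*pi

120


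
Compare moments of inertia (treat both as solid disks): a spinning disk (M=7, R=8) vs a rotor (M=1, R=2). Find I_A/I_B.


Given: M1=7 kg, R1=8 m, M2=1 kg, R2=2 m
For a disk: I = (1/2)*M*R^2, so I_A/I_B = (M1*R1^2)/(M2*R2^2)
M1*R1^2 = 7*64 = 448
M2*R2^2 = 1*4 = 4
I_A/I_B = 448/4 = 112

112


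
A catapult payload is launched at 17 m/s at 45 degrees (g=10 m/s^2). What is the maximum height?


Given: v0 = 17 m/s, theta = 45 deg, g = 10 m/s^2
sin^2(45) = 1/2
Using H = v0^2 * sin^2(theta) / (2*g)
H = 17^2 * 1/2 / (2*10)
H = 289 * 1/2 / 20
H = 289/2 / 20
H = 289/40 m

289/40 m


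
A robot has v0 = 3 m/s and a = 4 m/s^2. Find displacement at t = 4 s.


Given: v0 = 3 m/s, a = 4 m/s^2, t = 4 s
Using s = v0*t + (1/2)*a*t^2
s = 3*4 + (1/2)*4*4^2
s = 12 + (1/2)*64
s = 12 + 32
s = 44

44 m
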